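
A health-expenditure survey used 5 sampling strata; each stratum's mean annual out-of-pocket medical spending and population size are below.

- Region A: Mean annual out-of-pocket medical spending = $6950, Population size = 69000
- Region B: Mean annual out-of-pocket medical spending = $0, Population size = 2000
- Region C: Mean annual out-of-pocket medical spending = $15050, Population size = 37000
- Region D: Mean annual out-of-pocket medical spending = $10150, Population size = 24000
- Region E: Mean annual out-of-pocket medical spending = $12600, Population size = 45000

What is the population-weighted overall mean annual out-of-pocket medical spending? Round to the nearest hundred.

Σ Nₕ·x̄ₕ = 1847000000
Σ Nₕ = 69000 + 2000 + 37000 + 24000 + 45000 = 177000
Overall mean = 1847000000 / 177000 = 10435.028

10400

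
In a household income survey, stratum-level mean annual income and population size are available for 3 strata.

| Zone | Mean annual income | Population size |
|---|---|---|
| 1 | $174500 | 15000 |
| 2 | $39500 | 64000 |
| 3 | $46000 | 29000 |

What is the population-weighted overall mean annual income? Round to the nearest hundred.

Σ Nₕ·x̄ₕ = 174500×15000 + 39500×64000 + 46000×29000
  = 2617500000 + 2528000000 + 1334000000 = 6479500000
Σ Nₕ = 15000 + 64000 + 29000 = 108000
Overall mean = 6479500000 / 108000 = 59995.37

60000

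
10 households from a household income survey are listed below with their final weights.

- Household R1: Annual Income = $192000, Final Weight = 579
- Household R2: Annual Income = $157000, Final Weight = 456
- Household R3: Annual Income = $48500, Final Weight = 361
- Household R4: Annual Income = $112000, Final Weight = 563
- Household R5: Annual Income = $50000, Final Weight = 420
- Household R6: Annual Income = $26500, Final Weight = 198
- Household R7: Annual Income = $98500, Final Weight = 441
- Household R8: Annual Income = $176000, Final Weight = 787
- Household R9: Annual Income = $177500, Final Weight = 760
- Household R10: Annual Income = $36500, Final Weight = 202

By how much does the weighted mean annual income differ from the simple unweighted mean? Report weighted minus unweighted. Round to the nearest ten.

Unweighted sum = 192000 + 157000 + 48500 + 112000 + 50000 + 26500 + 98500 + 176000 + 177500 + 36500 = 1074500
Unweighted mean = 1074500 / 10 = 107450
Weighted sum = 192000×579 + 157000×456 + 48500×361 + 112000×563 + 50000×420 + 26500×198 + 98500×441 + 176000×787 + 177500×760 + 36500×202
  = 613795000
Sum of weights = 579 + 456 + 361 + 563 + 420 + 198 + 441 + 787 + 760 + 202 = 4767
Weighted mean = 613795000 / 4767 = 128759.18
Difference (weighted minus unweighted) = 21309.178

21310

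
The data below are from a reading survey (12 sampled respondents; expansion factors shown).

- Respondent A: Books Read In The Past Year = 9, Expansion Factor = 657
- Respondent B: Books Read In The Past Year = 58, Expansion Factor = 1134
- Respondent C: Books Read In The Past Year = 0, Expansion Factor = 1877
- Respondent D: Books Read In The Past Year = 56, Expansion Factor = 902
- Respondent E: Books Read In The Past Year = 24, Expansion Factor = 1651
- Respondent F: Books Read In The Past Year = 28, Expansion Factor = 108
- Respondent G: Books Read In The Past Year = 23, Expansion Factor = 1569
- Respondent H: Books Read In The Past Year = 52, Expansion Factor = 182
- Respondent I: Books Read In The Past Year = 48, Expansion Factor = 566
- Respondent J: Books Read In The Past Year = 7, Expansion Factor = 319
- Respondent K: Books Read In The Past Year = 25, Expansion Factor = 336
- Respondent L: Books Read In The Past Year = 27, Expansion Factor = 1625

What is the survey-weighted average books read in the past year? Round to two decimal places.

Weighted sum = 9×657 + 58×1134 + 0×1877 + 56×902 + 24×1651 + 28×108 + 23×1569 + 52×182 + 48×566 + 7×319 + 25×336 + 27×1625
  = 5913 + 65772 + 0 + 50512 + 39624 + 3024 + 36087 + 9464 + 27168 + 2233 + 8400 + 43875 = 292072
Sum of weights = 657 + 1134 + 1877 + 902 + 1651 + 108 + 1569 + 182 + 566 + 319 + 336 + 1625 = 10926
Weighted mean = 292072 / 10926 = 26.731832

26.73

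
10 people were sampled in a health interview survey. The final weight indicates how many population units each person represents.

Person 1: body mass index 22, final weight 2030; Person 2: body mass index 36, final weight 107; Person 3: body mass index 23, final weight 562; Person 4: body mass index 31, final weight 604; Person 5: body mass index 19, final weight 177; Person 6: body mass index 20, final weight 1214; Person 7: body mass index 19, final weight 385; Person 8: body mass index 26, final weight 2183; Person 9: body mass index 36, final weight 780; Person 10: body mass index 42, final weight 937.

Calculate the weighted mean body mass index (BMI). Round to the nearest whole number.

Weighted sum = 22×2030 + 36×107 + 23×562 + 31×604 + 19×177 + 20×1214 + 19×385 + 26×2183 + 36×780 + 42×937
  = 239312
Sum of weights = 2030 + 107 + 562 + 604 + 177 + 1214 + 385 + 2183 + 780 + 937 = 8979
Weighted mean = 239312 / 8979 = 26.652411

27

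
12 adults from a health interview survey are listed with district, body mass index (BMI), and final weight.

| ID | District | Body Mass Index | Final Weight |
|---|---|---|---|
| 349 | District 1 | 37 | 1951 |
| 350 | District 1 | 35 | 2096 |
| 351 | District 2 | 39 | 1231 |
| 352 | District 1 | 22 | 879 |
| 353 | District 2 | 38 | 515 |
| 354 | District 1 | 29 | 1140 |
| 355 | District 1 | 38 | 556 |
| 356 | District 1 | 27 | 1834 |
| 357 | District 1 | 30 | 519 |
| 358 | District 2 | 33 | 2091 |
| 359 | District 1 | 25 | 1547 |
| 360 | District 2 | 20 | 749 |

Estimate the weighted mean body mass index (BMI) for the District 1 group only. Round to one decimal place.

District 1 rows: 349, 350, 352, 354, 355, 356, 357, 359
Weighted sum = 37×1951 + 35×2096 + 22×879 + 29×1140 + 38×556 + 27×1834 + 30×519 + 25×1547
  = 72187 + 73360 + 19338 + 33060 + 21128 + 49518 + 15570 + 38675 = 322836
Sum of weights = 1951 + 2096 + 879 + 1140 + 556 + 1834 + 519 + 1547 = 10522
Weighted mean = 322836 / 10522 = 30.682

30.7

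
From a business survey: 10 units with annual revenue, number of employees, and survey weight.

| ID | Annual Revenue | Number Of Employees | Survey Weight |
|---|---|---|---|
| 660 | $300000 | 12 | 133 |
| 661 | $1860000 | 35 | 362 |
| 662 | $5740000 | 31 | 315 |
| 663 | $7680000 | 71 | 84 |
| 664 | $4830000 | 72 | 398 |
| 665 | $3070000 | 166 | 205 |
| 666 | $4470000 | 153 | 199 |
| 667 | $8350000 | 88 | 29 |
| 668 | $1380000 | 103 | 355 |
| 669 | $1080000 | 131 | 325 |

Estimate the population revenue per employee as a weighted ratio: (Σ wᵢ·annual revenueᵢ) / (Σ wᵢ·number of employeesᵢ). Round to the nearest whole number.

37549

Σ wᵢ·y = 7690710000
Σ wᵢ·x = 12×133 + 35×362 + 31×315 + 71×84 + 72×398 + 166×205 + 153×199 + 88×29 + 103×355 + 131×325
  = 1596 + 12670 + 9765 + 5964 + 28656 + 34030 + 30447 + 2552 + 36565 + 42575 = 204820
Ratio = 7690710000 / 204820 = 37548.628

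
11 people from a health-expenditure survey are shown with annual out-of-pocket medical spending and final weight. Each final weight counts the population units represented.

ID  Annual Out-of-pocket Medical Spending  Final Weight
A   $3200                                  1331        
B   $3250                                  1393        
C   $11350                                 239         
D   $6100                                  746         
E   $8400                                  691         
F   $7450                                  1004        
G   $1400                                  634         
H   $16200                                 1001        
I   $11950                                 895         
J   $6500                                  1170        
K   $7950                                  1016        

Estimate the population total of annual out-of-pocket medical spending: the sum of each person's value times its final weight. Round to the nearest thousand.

72815000

Weighted total = 3200×1331 + 3250×1393 + 11350×239 + 6100×746 + 8400×691 + 7450×1004 + 1400×634 + 16200×1001 + 11950×895 + 6500×1170 + 7950×1016
  = 72815150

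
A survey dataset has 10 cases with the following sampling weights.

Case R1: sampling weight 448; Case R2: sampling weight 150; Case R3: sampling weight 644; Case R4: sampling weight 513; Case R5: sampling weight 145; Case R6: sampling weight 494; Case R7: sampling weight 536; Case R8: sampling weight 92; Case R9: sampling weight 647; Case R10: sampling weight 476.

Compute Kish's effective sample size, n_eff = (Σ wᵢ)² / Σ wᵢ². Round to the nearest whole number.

Σ wᵢ = 448 + 150 + 644 + 513 + 145 + 494 + 536 + 92 + 647 + 476 = 4145
Σ wᵢ² = 200704 + 22500 + 414736 + 263169 + 21025 + 244036 + 287296 + 8464 + 418609 + 226576 = 2107115
n_eff = 4145² / 2107115 = 17181025 / 2107115 = 8.1538146

8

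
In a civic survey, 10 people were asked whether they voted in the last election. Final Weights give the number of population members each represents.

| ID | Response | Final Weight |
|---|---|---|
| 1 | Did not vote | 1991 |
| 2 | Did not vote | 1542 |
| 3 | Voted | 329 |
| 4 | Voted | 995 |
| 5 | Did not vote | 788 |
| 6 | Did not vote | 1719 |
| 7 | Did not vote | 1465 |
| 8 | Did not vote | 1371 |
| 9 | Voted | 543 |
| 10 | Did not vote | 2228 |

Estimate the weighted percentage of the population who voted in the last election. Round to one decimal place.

Sum of weights for 'Voted' = 329 + 995 + 543 = 1867
Total weight = 1991 + 1542 + 329 + 995 + 788 + 1719 + 1465 + 1371 + 543 + 2228 = 12971
Weighted proportion = 1867 / 12971 = 0.14393647 → 14.393647%

14.4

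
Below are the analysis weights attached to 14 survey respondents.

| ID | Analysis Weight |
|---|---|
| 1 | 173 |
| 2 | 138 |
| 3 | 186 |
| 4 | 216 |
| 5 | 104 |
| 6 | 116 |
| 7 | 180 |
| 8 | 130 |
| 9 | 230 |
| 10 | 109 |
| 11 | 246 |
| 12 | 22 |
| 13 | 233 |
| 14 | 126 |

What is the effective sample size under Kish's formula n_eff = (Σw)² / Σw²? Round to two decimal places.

12.21

Σ wᵢ = 2209
Σ wᵢ² = 399743
n_eff = 2209² / 399743 = 4879681 / 399743 = 12.207046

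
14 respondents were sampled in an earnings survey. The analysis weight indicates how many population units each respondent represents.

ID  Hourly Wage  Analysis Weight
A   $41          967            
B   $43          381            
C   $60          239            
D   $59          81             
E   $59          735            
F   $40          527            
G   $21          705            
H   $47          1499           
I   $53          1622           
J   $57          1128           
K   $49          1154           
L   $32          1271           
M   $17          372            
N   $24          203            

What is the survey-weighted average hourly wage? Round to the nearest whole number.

Weighted sum = 483528
Sum of weights = 10884
Weighted mean = 483528 / 10884 = 44.425579

44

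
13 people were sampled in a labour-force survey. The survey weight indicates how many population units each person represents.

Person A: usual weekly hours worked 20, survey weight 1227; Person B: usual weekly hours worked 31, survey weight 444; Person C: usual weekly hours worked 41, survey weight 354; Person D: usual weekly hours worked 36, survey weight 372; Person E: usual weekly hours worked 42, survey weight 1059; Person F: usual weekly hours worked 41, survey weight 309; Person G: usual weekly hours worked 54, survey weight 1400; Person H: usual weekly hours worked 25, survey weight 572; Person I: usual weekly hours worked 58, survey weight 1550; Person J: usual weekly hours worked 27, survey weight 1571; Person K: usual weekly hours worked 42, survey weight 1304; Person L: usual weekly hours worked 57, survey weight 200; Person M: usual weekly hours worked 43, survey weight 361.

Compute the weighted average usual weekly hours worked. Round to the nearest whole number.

40

Weighted sum = 427265
Sum of weights = 10723
Weighted mean = 427265 / 10723 = 39.845659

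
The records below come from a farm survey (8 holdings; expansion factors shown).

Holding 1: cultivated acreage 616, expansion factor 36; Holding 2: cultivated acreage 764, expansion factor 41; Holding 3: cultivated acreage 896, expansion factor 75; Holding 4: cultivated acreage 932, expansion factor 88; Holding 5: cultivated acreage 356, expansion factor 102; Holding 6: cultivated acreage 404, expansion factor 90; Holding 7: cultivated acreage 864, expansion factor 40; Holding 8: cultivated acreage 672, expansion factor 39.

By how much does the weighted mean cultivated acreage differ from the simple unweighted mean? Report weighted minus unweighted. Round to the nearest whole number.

Unweighted sum = 616 + 764 + 896 + 932 + 356 + 404 + 864 + 672 = 5504
Unweighted mean = 5504 / 8 = 688
Weighted sum = 336156
Sum of weights = 36 + 41 + 75 + 88 + 102 + 90 + 40 + 39 = 511
Weighted mean = 336156 / 511 = 657.83953
Difference (weighted minus unweighted) = -30.16047

-30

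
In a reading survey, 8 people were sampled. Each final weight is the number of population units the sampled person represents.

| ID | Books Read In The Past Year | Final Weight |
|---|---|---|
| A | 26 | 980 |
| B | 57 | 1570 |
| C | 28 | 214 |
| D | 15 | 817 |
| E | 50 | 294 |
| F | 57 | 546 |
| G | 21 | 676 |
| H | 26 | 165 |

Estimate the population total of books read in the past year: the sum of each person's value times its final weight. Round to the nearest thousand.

198000

Weighted total = 26×980 + 57×1570 + 28×214 + 15×817 + 50×294 + 57×546 + 21×676 + 26×165
  = 25480 + 89490 + 5992 + 12255 + 14700 + 31122 + 14196 + 4290 = 197525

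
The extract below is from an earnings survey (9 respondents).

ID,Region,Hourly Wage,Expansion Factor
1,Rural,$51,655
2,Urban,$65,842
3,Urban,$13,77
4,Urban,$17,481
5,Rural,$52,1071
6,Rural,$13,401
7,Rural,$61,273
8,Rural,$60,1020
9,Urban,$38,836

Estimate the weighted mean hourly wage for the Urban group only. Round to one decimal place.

42.8

Urban rows: 2, 3, 4, 9
Weighted sum = 65×842 + 13×77 + 17×481 + 38×836
  = 54730 + 1001 + 8177 + 31768 = 95676
Sum of weights = 842 + 77 + 481 + 836 = 2236
Weighted mean = 95676 / 2236 = 42.788909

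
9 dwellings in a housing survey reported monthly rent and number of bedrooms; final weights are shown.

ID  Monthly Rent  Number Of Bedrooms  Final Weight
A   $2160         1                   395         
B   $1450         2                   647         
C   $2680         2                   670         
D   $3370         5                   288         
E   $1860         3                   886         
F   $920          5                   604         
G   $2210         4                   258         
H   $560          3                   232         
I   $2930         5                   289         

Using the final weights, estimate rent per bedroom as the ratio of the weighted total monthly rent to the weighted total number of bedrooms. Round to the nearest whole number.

624

Σ wᵢ·y = 2160×395 + 1450×647 + 2680×670 + 3370×288 + 1860×886 + 920×604 + 2210×258 + 560×232 + 2930×289
  = 853200 + 938150 + 1795600 + 970560 + 1647960 + 555680 + 570180 + 129920 + 846770 = 8308020
Σ wᵢ·x = 1×395 + 2×647 + 2×670 + 5×288 + 3×886 + 5×604 + 4×258 + 3×232 + 5×289
  = 395 + 1294 + 1340 + 1440 + 2658 + 3020 + 1032 + 696 + 1445 = 13320
Ratio = 8308020 / 13320 = 623.72523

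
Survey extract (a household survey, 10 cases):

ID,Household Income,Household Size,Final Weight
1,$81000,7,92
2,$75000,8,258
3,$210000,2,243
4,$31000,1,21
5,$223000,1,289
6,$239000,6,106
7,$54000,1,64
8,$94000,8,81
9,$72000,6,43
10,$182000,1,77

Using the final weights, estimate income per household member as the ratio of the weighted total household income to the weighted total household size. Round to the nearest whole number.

Σ wᵢ·y = 81000×92 + 75000×258 + 210000×243 + 31000×21 + 223000×289 + 239000×106 + 54000×64 + 94000×81 + 72000×43 + 182000×77
  = 7452000 + 19350000 + 51030000 + 651000 + 64447000 + 25334000 + 3456000 + 7614000 + 3096000 + 14014000 = 196444000
Σ wᵢ·x = 7×92 + 8×258 + 2×243 + 1×21 + 1×289 + 6×106 + 1×64 + 8×81 + 6×43 + 1×77
  = 5187
Ratio = 196444000 / 5187 = 37872.373

37872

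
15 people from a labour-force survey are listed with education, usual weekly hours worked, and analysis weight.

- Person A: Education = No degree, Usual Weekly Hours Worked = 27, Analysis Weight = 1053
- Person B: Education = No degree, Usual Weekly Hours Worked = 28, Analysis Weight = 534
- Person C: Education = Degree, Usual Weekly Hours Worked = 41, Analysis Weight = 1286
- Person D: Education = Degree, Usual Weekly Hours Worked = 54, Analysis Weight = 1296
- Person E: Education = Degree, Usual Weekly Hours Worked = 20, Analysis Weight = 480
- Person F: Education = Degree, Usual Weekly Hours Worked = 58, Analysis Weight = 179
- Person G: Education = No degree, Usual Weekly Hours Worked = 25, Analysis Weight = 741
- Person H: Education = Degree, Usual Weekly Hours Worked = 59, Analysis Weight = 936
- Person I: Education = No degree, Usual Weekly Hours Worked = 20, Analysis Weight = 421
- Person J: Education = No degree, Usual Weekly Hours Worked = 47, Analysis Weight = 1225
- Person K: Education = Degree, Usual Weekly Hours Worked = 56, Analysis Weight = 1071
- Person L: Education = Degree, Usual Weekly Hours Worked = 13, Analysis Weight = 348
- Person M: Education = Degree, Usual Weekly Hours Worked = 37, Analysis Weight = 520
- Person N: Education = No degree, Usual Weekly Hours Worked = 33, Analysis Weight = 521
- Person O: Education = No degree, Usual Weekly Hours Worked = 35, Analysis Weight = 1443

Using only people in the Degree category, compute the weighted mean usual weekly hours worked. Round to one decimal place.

Degree rows: C, D, E, F, H, K, L, M
Weighted sum = 41×1286 + 54×1296 + 20×480 + 58×179 + 59×936 + 56×1071 + 13×348 + 37×520
  = 281656
Sum of weights = 1286 + 1296 + 480 + 179 + 936 + 1071 + 348 + 520 = 6116
Weighted mean = 281656 / 6116 = 46.052322

46.1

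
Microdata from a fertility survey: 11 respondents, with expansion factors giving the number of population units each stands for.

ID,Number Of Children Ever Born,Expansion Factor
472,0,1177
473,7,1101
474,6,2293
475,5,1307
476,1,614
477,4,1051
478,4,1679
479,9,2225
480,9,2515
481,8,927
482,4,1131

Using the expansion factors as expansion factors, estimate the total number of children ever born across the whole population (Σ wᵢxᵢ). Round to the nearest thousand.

94000

Weighted total = 0×1177 + 7×1101 + 6×2293 + 5×1307 + 1×614 + 4×1051 + 4×1679 + 9×2225 + 9×2515 + 8×927 + 4×1131
  = 0 + 7707 + 13758 + 6535 + 614 + 4204 + 6716 + 20025 + 22635 + 7416 + 4524 = 94134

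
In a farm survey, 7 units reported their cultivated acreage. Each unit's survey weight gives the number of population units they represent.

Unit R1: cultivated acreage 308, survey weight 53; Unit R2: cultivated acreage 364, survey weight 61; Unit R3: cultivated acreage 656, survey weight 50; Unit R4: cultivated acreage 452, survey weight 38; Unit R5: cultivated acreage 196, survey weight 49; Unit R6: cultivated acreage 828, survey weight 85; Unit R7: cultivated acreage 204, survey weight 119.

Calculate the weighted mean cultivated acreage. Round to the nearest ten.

420

Weighted sum = 308×53 + 364×61 + 656×50 + 452×38 + 196×49 + 828×85 + 204×119
  = 16324 + 22204 + 32800 + 17176 + 9604 + 70380 + 24276 = 192764
Sum of weights = 53 + 61 + 50 + 38 + 49 + 85 + 119 = 455
Weighted mean = 192764 / 455 = 423.65714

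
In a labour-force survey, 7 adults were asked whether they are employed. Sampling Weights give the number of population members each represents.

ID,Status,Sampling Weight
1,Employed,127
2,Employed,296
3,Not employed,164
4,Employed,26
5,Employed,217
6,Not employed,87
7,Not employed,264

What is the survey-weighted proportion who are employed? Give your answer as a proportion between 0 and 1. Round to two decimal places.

0.56

Sum of weights for 'Employed' = 127 + 296 + 26 + 217 = 666
Total weight = 1181
Weighted proportion = 666 / 1181 = 0.56392887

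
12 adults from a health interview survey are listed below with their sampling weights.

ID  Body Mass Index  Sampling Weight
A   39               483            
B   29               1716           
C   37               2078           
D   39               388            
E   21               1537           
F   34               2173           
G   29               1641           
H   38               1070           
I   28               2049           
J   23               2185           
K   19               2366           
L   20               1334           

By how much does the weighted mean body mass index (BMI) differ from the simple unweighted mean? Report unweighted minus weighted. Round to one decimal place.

1.6

Unweighted sum = 39 + 29 + 37 + 39 + 21 + 34 + 29 + 38 + 28 + 23 + 19 + 20 = 356
Unweighted mean = 356 / 12 = 29.666667
Weighted sum = 39×483 + 29×1716 + 37×2078 + 39×388 + 21×1537 + 34×2173 + 29×1641 + 38×1070 + 28×2049 + 23×2185 + 19×2366 + 20×1334
  = 534288
Sum of weights = 483 + 1716 + 2078 + 388 + 1537 + 2173 + 1641 + 1070 + 2049 + 2185 + 2366 + 1334 = 19020
Weighted mean = 534288 / 19020 = 28.090852
Difference (unweighted minus weighted) = 1.5758149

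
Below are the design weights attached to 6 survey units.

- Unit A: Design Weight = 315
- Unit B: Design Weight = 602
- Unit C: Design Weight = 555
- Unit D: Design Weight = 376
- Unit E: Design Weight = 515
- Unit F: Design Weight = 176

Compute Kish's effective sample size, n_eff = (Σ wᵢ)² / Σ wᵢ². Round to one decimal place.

5.3

Σ wᵢ = 315 + 602 + 555 + 376 + 515 + 176 = 2539
Σ wᵢ² = 99225 + 362404 + 308025 + 141376 + 265225 + 30976 = 1207231
n_eff = 2539² / 1207231 = 6446521 / 1207231 = 5.3399233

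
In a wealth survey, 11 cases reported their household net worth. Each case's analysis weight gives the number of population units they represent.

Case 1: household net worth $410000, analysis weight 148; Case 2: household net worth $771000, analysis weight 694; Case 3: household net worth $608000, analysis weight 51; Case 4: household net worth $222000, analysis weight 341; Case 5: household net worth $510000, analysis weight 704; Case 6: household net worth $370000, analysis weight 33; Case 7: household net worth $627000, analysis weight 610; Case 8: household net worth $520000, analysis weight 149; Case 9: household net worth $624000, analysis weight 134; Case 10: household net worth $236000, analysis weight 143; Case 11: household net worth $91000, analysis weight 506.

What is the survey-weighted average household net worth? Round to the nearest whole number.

483084

Weighted sum = 410000×148 + 771000×694 + 608000×51 + 222000×341 + 510000×704 + 370000×33 + 627000×610 + 520000×149 + 624000×134 + 236000×143 + 91000×506
  = 60680000 + 535074000 + 31008000 + 75702000 + 359040000 + 12210000 + 382470000 + 77480000 + 83616000 + 33748000 + 46046000 = 1697074000
Sum of weights = 3513
Weighted mean = 1697074000 / 3513 = 483083.97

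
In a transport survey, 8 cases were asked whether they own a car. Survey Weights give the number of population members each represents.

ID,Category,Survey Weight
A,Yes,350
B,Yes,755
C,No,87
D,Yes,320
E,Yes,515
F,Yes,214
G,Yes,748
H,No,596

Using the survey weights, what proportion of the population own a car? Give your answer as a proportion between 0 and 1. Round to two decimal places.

Sum of weights for 'Yes' = 350 + 755 + 320 + 515 + 214 + 748 = 2902
Total weight = 350 + 755 + 87 + 320 + 515 + 214 + 748 + 596 = 3585
Weighted proportion = 2902 / 3585 = 0.80948396

0.81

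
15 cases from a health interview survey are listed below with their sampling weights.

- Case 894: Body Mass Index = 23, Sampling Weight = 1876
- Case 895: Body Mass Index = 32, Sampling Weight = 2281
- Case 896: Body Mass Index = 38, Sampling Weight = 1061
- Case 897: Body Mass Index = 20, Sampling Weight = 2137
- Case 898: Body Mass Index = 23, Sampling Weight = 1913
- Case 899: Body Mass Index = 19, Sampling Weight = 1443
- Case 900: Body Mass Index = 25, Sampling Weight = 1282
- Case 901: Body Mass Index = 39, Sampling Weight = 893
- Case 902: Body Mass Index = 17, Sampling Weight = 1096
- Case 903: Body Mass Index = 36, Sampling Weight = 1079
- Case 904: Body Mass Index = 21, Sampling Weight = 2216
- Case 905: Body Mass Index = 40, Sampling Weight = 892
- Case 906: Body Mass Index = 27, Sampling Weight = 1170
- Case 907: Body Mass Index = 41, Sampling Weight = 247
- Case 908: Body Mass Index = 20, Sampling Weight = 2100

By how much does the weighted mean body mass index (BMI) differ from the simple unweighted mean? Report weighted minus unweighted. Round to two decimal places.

Unweighted sum = 421
Unweighted mean = 421 / 15 = 28.066667
Weighted sum = 560900
Sum of weights = 21686
Weighted mean = 560900 / 21686 = 25.864613
Difference (weighted minus unweighted) = -2.2020536

-2.20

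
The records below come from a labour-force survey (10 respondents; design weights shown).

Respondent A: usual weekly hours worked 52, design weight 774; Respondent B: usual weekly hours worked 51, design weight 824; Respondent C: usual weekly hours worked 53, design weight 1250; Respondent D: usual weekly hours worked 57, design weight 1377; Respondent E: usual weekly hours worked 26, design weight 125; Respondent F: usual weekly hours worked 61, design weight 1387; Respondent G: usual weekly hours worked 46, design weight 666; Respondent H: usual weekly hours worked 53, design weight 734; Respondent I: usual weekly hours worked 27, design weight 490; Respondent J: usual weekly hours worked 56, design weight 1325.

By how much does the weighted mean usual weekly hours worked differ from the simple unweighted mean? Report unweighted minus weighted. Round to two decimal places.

Unweighted sum = 52 + 51 + 53 + 57 + 26 + 61 + 46 + 53 + 27 + 56 = 482
Unweighted mean = 482 / 10 = 48.2
Weighted sum = 52×774 + 51×824 + 53×1250 + 57×1377 + 26×125 + 61×1387 + 46×666 + 53×734 + 27×490 + 56×1325
  = 40248 + 42024 + 66250 + 78489 + 3250 + 84607 + 30636 + 38902 + 13230 + 74200 = 471836
Sum of weights = 774 + 824 + 1250 + 1377 + 125 + 1387 + 666 + 734 + 490 + 1325 = 8952
Weighted mean = 471836 / 8952 = 52.707328
Difference (unweighted minus weighted) = -4.507328

-4.51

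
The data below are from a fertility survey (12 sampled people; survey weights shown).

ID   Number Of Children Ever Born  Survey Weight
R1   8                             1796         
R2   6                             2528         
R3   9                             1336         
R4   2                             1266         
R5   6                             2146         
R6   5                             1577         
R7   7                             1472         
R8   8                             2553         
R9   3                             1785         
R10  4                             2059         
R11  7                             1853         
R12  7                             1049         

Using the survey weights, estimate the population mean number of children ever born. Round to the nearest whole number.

6

Weighted sum = 8×1796 + 6×2528 + 9×1336 + 2×1266 + 6×2146 + 5×1577 + 7×1472 + 8×2553 + 3×1785 + 4×2059 + 7×1853 + 7×1049
  = 14368 + 15168 + 12024 + 2532 + 12876 + 7885 + 10304 + 20424 + 5355 + 8236 + 12971 + 7343 = 129486
Sum of weights = 1796 + 2528 + 1336 + 1266 + 2146 + 1577 + 1472 + 2553 + 1785 + 2059 + 1853 + 1049 = 21420
Weighted mean = 129486 / 21420 = 6.045098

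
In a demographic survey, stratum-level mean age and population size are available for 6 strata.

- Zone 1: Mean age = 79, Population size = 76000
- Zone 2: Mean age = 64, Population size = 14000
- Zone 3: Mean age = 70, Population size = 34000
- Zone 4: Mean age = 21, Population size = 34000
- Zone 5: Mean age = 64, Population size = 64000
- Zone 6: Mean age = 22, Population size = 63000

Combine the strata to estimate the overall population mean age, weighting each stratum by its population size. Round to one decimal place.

54.3

Σ Nₕ·x̄ₕ = 15476000
Σ Nₕ = 76000 + 14000 + 34000 + 34000 + 64000 + 63000 = 285000
Overall mean = 15476000 / 285000 = 54.301754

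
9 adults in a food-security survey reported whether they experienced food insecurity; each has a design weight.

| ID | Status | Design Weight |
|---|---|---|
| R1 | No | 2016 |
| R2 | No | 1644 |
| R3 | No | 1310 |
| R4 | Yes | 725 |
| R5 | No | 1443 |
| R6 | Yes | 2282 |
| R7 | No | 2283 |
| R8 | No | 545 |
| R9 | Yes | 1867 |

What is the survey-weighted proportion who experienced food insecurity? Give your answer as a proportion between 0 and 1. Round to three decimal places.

0.345

Sum of weights for 'Yes' = 725 + 2282 + 1867 = 4874
Total weight = 14115
Weighted proportion = 4874 / 14115 = 0.34530641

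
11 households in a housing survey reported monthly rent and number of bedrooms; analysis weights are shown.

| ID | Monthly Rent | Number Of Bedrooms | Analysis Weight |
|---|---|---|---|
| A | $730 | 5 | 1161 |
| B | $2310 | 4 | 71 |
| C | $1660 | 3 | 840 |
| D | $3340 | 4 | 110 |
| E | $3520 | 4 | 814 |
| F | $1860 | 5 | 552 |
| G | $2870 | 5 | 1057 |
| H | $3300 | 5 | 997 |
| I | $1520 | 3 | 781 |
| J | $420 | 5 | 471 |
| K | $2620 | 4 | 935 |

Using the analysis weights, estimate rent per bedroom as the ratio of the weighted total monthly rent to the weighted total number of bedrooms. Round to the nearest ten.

Σ wᵢ·y = 730×1161 + 2310×71 + 1660×840 + 3340×110 + 3520×814 + 1860×552 + 2870×1057 + 3300×997 + 1520×781 + 420×471 + 2620×935
  = 847530 + 164010 + 1394400 + 367400 + 2865280 + 1026720 + 3033590 + 3290100 + 1187120 + 197820 + 2449700 = 16823670
Σ wᵢ·x = 5×1161 + 4×71 + 3×840 + 4×110 + 4×814 + 5×552 + 5×1057 + 5×997 + 3×781 + 5×471 + 4×935
  = 5805 + 284 + 2520 + 440 + 3256 + 2760 + 5285 + 4985 + 2343 + 2355 + 3740 = 33773
Ratio = 16823670 / 33773 = 498.13964

500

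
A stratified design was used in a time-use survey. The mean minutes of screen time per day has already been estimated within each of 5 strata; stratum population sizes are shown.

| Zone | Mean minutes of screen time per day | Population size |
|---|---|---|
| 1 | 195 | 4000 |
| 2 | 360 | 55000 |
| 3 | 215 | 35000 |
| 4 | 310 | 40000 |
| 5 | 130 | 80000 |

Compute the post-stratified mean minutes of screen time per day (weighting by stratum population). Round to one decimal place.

Σ Nₕ·x̄ₕ = 195×4000 + 360×55000 + 215×35000 + 310×40000 + 130×80000
  = 780000 + 19800000 + 7525000 + 12400000 + 10400000 = 50905000
Σ Nₕ = 4000 + 55000 + 35000 + 40000 + 80000 = 214000
Overall mean = 50905000 / 214000 = 237.87383

237.9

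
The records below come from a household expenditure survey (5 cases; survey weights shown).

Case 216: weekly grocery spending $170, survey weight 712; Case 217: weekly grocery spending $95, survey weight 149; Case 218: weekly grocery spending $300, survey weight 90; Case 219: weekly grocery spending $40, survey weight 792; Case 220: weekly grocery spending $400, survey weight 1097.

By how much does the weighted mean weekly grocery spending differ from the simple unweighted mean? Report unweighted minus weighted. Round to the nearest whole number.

-22

Unweighted sum = 170 + 95 + 300 + 40 + 400 = 1005
Unweighted mean = 1005 / 5 = 201
Weighted sum = 170×712 + 95×149 + 300×90 + 40×792 + 400×1097
  = 121040 + 14155 + 27000 + 31680 + 438800 = 632675
Sum of weights = 712 + 149 + 90 + 792 + 1097 = 2840
Weighted mean = 632675 / 2840 = 222.77289
Difference (unweighted minus weighted) = -21.772887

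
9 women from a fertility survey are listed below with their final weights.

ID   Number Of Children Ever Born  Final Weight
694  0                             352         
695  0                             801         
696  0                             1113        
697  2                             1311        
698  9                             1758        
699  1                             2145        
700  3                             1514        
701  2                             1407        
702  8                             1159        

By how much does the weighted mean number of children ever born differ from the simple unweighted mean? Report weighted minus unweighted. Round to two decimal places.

Unweighted sum = 0 + 0 + 0 + 2 + 9 + 1 + 3 + 2 + 8 = 25
Unweighted mean = 25 / 9 = 2.7777778
Weighted sum = 0×352 + 0×801 + 0×1113 + 2×1311 + 9×1758 + 1×2145 + 3×1514 + 2×1407 + 8×1159
  = 0 + 0 + 0 + 2622 + 15822 + 2145 + 4542 + 2814 + 9272 = 37217
Sum of weights = 352 + 801 + 1113 + 1311 + 1758 + 2145 + 1514 + 1407 + 1159 = 11560
Weighted mean = 37217 / 11560 = 3.2194637
Difference (weighted minus unweighted) = 0.44168589

0.44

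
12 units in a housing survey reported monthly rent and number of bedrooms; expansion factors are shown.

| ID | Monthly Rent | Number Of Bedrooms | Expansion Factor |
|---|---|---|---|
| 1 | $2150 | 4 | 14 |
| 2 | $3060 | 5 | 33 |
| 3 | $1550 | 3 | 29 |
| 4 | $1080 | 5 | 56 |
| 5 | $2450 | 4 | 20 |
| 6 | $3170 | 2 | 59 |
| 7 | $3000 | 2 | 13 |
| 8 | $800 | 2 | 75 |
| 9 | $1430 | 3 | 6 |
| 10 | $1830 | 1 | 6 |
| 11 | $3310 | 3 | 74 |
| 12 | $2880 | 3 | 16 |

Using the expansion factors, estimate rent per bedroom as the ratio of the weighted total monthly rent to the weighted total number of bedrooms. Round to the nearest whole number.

Σ wᵢ·y = 2150×14 + 3060×33 + 1550×29 + 1080×56 + 2450×20 + 3170×59 + 3000×13 + 800×75 + 1430×6 + 1830×6 + 3310×74 + 2880×16
  = 882120
Σ wᵢ·x = 1256
Ratio = 882120 / 1256 = 702.32484

702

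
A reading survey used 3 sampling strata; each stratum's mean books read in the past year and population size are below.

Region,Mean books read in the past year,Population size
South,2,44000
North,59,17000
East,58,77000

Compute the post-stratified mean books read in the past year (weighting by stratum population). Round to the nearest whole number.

Σ Nₕ·x̄ₕ = 2×44000 + 59×17000 + 58×77000
  = 5557000
Σ Nₕ = 44000 + 17000 + 77000 = 138000
Overall mean = 5557000 / 138000 = 40.268116

40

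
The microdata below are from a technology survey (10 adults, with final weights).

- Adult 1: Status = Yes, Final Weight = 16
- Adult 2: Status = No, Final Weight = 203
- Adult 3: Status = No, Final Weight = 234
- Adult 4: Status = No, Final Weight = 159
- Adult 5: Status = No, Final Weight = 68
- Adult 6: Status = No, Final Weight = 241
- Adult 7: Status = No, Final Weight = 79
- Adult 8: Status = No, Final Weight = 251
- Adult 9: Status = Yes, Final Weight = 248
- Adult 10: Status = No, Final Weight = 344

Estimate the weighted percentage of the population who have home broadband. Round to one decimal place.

Sum of weights for 'Yes' = 16 + 248 = 264
Total weight = 16 + 203 + 234 + 159 + 68 + 241 + 79 + 251 + 248 + 344 = 1843
Weighted proportion = 264 / 1843 = 0.14324471 → 14.324471%

14.3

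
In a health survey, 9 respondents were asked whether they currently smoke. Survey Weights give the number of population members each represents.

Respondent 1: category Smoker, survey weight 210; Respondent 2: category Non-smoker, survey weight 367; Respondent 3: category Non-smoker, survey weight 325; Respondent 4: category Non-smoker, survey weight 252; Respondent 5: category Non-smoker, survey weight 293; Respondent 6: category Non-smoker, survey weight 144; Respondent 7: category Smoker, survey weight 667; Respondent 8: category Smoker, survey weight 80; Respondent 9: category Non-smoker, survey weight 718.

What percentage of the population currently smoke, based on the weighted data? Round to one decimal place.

31.3

Sum of weights for 'Smoker' = 210 + 667 + 80 = 957
Total weight = 210 + 367 + 325 + 252 + 293 + 144 + 667 + 80 + 718 = 3056
Weighted proportion = 957 / 3056 = 0.31315445 → 31.315445%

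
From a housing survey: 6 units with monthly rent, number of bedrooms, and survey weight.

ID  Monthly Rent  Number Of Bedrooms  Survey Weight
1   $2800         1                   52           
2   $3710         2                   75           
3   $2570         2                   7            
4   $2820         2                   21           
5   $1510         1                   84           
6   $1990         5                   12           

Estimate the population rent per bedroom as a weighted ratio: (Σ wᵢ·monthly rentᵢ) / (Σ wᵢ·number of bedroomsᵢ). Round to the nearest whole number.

Σ wᵢ·y = 2800×52 + 3710×75 + 2570×7 + 2820×21 + 1510×84 + 1990×12
  = 145600 + 278250 + 17990 + 59220 + 126840 + 23880 = 651780
Σ wᵢ·x = 1×52 + 2×75 + 2×7 + 2×21 + 1×84 + 5×12
  = 52 + 150 + 14 + 42 + 84 + 60 = 402
Ratio = 651780 / 402 = 1621.3433

1621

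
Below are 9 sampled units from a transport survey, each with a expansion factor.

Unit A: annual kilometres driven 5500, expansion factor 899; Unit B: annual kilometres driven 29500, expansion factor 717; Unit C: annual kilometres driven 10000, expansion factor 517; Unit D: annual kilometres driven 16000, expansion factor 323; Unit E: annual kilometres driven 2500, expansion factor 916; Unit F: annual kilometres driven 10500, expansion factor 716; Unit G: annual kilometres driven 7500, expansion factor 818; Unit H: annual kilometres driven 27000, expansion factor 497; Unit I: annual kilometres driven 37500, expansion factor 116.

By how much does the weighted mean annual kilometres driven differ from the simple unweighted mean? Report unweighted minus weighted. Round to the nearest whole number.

Unweighted sum = 5500 + 29500 + 10000 + 16000 + 2500 + 10500 + 7500 + 27000 + 37500 = 146000
Unweighted mean = 146000 / 9 = 16222.222
Weighted sum = 5500×899 + 29500×717 + 10000×517 + 16000×323 + 2500×916 + 10500×716 + 7500×818 + 27000×497 + 37500×116
  = 4944500 + 21151500 + 5170000 + 5168000 + 2290000 + 7518000 + 6135000 + 13419000 + 4350000 = 70146000
Sum of weights = 899 + 717 + 517 + 323 + 916 + 716 + 818 + 497 + 116 = 5519
Weighted mean = 70146000 / 5519 = 12709.911
Difference (unweighted minus weighted) = 3512.311

3512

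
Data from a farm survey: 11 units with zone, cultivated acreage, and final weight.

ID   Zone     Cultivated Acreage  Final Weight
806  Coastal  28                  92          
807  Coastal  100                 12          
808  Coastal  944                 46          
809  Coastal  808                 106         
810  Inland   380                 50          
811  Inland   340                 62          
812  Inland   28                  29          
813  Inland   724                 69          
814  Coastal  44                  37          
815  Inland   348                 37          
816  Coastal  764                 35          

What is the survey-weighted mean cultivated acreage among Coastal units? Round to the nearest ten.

Coastal rows: 806, 807, 808, 809, 814, 816
Weighted sum = 28×92 + 100×12 + 944×46 + 808×106 + 44×37 + 764×35
  = 2576 + 1200 + 43424 + 85648 + 1628 + 26740 = 161216
Sum of weights = 328
Weighted mean = 161216 / 328 = 491.5122

490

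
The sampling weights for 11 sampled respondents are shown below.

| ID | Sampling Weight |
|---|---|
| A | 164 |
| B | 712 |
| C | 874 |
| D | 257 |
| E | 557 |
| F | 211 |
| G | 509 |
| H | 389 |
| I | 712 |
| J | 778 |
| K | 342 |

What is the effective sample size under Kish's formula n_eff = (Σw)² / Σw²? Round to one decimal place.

9.0

Σ wᵢ = 164 + 712 + 874 + 257 + 557 + 211 + 509 + 389 + 712 + 778 + 342 = 5505
Σ wᵢ² = 3358129
n_eff = 5505² / 3358129 = 30305025 / 3358129 = 9.0243779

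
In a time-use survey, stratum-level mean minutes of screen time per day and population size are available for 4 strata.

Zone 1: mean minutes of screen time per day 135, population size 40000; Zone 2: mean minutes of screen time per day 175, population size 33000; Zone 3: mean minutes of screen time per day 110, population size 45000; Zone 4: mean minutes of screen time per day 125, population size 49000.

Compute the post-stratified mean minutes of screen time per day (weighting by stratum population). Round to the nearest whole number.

Σ Nₕ·x̄ₕ = 22250000
Σ Nₕ = 167000
Overall mean = 22250000 / 167000 = 133.23353

133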